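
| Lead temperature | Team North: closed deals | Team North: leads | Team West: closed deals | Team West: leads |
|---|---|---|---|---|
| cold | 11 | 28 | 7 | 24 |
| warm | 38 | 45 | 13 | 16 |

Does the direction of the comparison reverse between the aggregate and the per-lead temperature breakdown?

No

Cold: Team North 11/28 = 39.3%, Team West 7/24 = 29.2% → Team North
Warm: Team North 38/45 = 84.4%, Team West 13/16 = 81.2% → Team North
Overall: Team North 49/73 = 67.1%, Team West 20/40 = 50.0% → Team North
Team North wins overall and in every lead group — no reversal.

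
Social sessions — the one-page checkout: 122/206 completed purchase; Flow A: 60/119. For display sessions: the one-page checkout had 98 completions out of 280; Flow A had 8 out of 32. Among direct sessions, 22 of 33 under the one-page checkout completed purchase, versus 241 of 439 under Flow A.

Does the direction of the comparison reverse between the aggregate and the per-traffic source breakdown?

Social: the one-page checkout 122/206 = 59.2%, Flow A 60/119 = 50.4% → the one-page checkout
Display: the one-page checkout 98/280 = 35.0%, Flow A 8/32 = 25.0% → the one-page checkout
Direct: the one-page checkout 22/33 = 66.7%, Flow A 241/439 = 54.9% → the one-page checkout
Overall: the one-page checkout 242/519 = 46.6%, Flow A 309/590 = 52.4% → Flow A
The one-page checkout wins each traffic group but Flow A wins overall — the comparison reverses. The one-page checkout's sessions skew toward display, which has a lower base rate.

Yes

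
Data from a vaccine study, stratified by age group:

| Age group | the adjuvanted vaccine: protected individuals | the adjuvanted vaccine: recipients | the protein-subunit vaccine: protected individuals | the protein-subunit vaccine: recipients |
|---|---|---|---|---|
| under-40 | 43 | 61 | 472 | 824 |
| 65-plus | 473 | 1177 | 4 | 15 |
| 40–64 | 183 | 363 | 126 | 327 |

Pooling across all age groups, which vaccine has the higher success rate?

the protein-subunit vaccine

Under-40: the adjuvanted vaccine 43/61 = 70.5%, the protein-subunit vaccine 472/824 = 57.3% → the adjuvanted vaccine
65-plus: the adjuvanted vaccine 473/1177 = 40.2%, the protein-subunit vaccine 4/15 = 26.7% → the adjuvanted vaccine
40–64: the adjuvanted vaccine 183/363 = 50.4%, the protein-subunit vaccine 126/327 = 38.5% → the adjuvanted vaccine
Overall: the adjuvanted vaccine 699/1601 = 43.7%, the protein-subunit vaccine 602/1166 = 51.6% → the protein-subunit vaccine
(The adjuvanted vaccine wins every age group but the protein-subunit vaccine wins overall — the adjuvanted vaccine's recipients skew toward the low-rate 65-plus group.)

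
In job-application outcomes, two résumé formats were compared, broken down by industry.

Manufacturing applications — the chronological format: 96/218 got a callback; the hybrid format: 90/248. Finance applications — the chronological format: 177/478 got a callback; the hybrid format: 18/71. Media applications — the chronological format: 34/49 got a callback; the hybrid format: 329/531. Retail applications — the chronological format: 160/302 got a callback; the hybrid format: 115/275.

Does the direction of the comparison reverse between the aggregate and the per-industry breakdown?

Yes

Manufacturing: the chronological format 96/218 = 44.0%, the hybrid format 90/248 = 36.3% → the chronological format
Finance: the chronological format 177/478 = 37.0%, the hybrid format 18/71 = 25.4% → the chronological format
Media: the chronological format 34/49 = 69.4%, the hybrid format 329/531 = 62.0% → the chronological format
Retail: the chronological format 160/302 = 53.0%, the hybrid format 115/275 = 41.8% → the chronological format
Overall: the chronological format 467/1047 = 44.6%, the hybrid format 552/1125 = 49.1% → the hybrid format
The chronological format wins each industry group but the hybrid format wins overall — the comparison reverses. The chronological format's applications skew toward finance, which has a lower base rate.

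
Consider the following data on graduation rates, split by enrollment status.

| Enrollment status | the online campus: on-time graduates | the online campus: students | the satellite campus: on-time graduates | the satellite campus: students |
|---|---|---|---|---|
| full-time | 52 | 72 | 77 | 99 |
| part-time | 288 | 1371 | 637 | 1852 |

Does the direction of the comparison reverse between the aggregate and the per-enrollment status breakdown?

No

Full-time: the online campus 52/72 = 72.2%, the satellite campus 77/99 = 77.8% → the satellite campus
Part-time: the online campus 288/1371 = 21.0%, the satellite campus 637/1852 = 34.4% → the satellite campus
Overall: the online campus 340/1443 = 23.6%, the satellite campus 714/1951 = 36.6% → the satellite campus
The satellite campus wins overall and in every enrollment group — no reversal.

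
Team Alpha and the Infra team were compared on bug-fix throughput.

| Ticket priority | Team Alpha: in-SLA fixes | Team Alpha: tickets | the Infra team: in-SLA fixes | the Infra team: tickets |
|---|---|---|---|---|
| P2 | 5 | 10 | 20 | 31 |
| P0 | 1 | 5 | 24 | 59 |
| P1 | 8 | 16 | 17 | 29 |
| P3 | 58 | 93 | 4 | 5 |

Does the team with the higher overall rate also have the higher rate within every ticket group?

No

P2: Team Alpha 5/10 = 50.0%, the Infra team 20/31 = 64.5% → the Infra team
P0: Team Alpha 1/5 = 20.0%, the Infra team 24/59 = 40.7% → the Infra team
P1: Team Alpha 8/16 = 50.0%, the Infra team 17/29 = 58.6% → the Infra team
P3: Team Alpha 58/93 = 62.4%, the Infra team 4/5 = 80.0% → the Infra team
Overall: Team Alpha 72/124 = 58.1%, the Infra team 65/124 = 52.4% → Team Alpha
The Infra team wins each ticket group but Team Alpha wins overall — the comparison reverses. The Infra team's tickets skew toward P0, which has a lower base rate.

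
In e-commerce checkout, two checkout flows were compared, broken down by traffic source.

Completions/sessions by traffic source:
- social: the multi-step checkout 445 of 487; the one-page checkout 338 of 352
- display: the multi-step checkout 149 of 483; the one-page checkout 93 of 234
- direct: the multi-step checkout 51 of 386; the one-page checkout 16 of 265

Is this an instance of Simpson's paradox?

Social: the multi-step checkout 445/487 = 91.4%, the one-page checkout 338/352 = 96.0% → the one-page checkout
Display: the multi-step checkout 149/483 = 30.8%, the one-page checkout 93/234 = 39.7% → the one-page checkout
Direct: the multi-step checkout 51/386 = 13.2%, the one-page checkout 16/265 = 6.0% → the multi-step checkout
Overall: the multi-step checkout 645/1356 = 47.6%, the one-page checkout 447/851 = 52.5% → the one-page checkout
Neither sweeps: the multi-step checkout wins 1 of 3 groups, the one-page checkout wins 2. The one-page checkout wins overall but not every group — no Simpson reversal.

No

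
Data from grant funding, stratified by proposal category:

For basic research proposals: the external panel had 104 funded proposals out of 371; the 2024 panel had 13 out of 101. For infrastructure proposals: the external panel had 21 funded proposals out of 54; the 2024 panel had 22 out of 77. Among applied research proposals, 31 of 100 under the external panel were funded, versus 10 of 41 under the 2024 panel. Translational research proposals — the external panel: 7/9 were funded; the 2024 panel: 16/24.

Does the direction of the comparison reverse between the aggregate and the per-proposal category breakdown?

No

Basic research: the external panel 104/371 = 28.0%, the 2024 panel 13/101 = 12.9% → the external panel
Infrastructure: the external panel 21/54 = 38.9%, the 2024 panel 22/77 = 28.6% → the external panel
Applied research: the external panel 31/100 = 31.0%, the 2024 panel 10/41 = 24.4% → the external panel
Translational research: the external panel 7/9 = 77.8%, the 2024 panel 16/24 = 66.7% → the external panel
Overall: the external panel 163/534 = 30.5%, the 2024 panel 61/243 = 25.1% → the external panel
The external panel wins overall and in every proposal group — no reversal.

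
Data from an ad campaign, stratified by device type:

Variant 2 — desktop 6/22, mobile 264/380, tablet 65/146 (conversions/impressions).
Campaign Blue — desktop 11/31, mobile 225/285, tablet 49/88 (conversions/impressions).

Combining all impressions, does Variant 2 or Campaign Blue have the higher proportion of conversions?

Desktop: Variant 2 6/22 = 27.3%, Campaign Blue 11/31 = 35.5% → Campaign Blue
Mobile: Variant 2 264/380 = 69.5%, Campaign Blue 225/285 = 78.9% → Campaign Blue
Tablet: Variant 2 65/146 = 44.5%, Campaign Blue 49/88 = 55.7% → Campaign Blue
Overall: Variant 2 335/548 = 61.1%, Campaign Blue 285/404 = 70.5% → Campaign Blue

Campaign Blue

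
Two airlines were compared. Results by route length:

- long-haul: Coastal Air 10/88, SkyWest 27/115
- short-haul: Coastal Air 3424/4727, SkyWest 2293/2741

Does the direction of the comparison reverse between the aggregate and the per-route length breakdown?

Long-haul: Coastal Air 10/88 = 11.4%, SkyWest 27/115 = 23.5% → SkyWest
Short-haul: Coastal Air 3424/4727 = 72.4%, SkyWest 2293/2741 = 83.7% → SkyWest
Overall: Coastal Air 3434/4815 = 71.3%, SkyWest 2320/2856 = 81.2% → SkyWest
SkyWest wins overall and in every route group — no reversal.

No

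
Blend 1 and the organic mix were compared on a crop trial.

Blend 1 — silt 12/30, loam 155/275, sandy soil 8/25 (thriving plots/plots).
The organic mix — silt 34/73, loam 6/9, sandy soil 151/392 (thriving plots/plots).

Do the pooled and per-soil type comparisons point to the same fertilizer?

No

Silt: Blend 1 12/30 = 40.0%, the organic mix 34/73 = 46.6% → the organic mix
Loam: Blend 1 155/275 = 56.4%, the organic mix 6/9 = 66.7% → the organic mix
Sandy soil: Blend 1 8/25 = 32.0%, the organic mix 151/392 = 38.5% → the organic mix
Overall: Blend 1 175/330 = 53.0%, the organic mix 191/474 = 40.3% → Blend 1
The organic mix wins each soil group but Blend 1 wins overall — the comparison reverses. The organic mix's plots skew toward sandy soil, which has a lower base rate.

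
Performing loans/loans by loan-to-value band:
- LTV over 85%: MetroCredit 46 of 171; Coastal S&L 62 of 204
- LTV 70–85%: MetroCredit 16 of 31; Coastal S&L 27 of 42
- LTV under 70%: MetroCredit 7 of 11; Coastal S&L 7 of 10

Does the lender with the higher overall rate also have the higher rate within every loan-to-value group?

LTV over 85%: MetroCredit 46/171 = 26.9%, Coastal S&L 62/204 = 30.4% → Coastal S&L
LTV 70–85%: MetroCredit 16/31 = 51.6%, Coastal S&L 27/42 = 64.3% → Coastal S&L
LTV under 70%: MetroCredit 7/11 = 63.6%, Coastal S&L 7/10 = 70.0% → Coastal S&L
Overall: MetroCredit 69/213 = 32.4%, Coastal S&L 96/256 = 37.5% → Coastal S&L
Coastal S&L wins overall and in every loan-to-value group — no reversal.

Yes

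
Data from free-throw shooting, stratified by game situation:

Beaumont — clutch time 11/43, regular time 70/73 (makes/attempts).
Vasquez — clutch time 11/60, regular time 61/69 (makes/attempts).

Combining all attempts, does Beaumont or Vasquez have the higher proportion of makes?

Clutch time: Beaumont 11/43 = 25.6%, Vasquez 11/60 = 18.3% → Beaumont
Regular time: Beaumont 70/73 = 95.9%, Vasquez 61/69 = 88.4% → Beaumont
Overall: Beaumont 81/116 = 69.8%, Vasquez 72/129 = 55.8% → Beaumont

Beaumont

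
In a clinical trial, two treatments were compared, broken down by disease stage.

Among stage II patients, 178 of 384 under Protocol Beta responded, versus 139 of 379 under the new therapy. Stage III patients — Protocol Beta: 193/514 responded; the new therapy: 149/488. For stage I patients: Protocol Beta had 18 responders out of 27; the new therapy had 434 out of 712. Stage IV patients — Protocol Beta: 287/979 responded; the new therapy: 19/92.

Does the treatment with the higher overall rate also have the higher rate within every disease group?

No

Stage II: Protocol Beta 178/384 = 46.4%, the new therapy 139/379 = 36.7% → Protocol Beta
Stage III: Protocol Beta 193/514 = 37.5%, the new therapy 149/488 = 30.5% → Protocol Beta
Stage I: Protocol Beta 18/27 = 66.7%, the new therapy 434/712 = 61.0% → Protocol Beta
Stage IV: Protocol Beta 287/979 = 29.3%, the new therapy 19/92 = 20.7% → Protocol Beta
Overall: Protocol Beta 676/1904 = 35.5%, the new therapy 741/1671 = 44.3% → the new therapy
Protocol Beta wins each disease group but the new therapy wins overall — the comparison reverses. Protocol Beta's patients skew toward stage IV, which has a lower base rate.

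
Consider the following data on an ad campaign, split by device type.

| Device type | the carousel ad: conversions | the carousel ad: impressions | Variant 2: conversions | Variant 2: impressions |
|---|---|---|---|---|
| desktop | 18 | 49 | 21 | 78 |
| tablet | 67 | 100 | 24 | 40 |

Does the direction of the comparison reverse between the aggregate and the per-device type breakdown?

No

Desktop: the carousel ad 18/49 = 36.7%, Variant 2 21/78 = 26.9% → the carousel ad
Tablet: the carousel ad 67/100 = 67.0%, Variant 2 24/40 = 60.0% → the carousel ad
Overall: the carousel ad 85/149 = 57.0%, Variant 2 45/118 = 38.1% → the carousel ad
The carousel ad wins overall and in every device group — no reversal.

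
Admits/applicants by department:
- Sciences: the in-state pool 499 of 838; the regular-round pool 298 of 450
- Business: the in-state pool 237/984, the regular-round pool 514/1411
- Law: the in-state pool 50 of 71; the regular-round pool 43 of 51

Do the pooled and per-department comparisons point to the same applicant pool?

Yes

Sciences: the in-state pool 499/838 = 59.5%, the regular-round pool 298/450 = 66.2% → the regular-round pool
Business: the in-state pool 237/984 = 24.1%, the regular-round pool 514/1411 = 36.4% → the regular-round pool
Law: the in-state pool 50/71 = 70.4%, the regular-round pool 43/51 = 84.3% → the regular-round pool
Overall: the in-state pool 786/1893 = 41.5%, the regular-round pool 855/1912 = 44.7% → the regular-round pool
The regular-round pool wins overall and in every department group — no reversal.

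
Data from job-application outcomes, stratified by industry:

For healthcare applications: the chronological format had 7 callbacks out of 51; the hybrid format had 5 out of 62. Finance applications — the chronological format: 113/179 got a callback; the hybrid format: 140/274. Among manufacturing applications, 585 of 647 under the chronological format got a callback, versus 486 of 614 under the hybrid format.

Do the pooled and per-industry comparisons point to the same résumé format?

Yes

Healthcare: the chronological format 7/51 = 13.7%, the hybrid format 5/62 = 8.1% → the chronological format
Finance: the chronological format 113/179 = 63.1%, the hybrid format 140/274 = 51.1% → the chronological format
Manufacturing: the chronological format 585/647 = 90.4%, the hybrid format 486/614 = 79.2% → the chronological format
Overall: the chronological format 705/877 = 80.4%, the hybrid format 631/950 = 66.4% → the chronological format
The chronological format wins overall and in every industry group — no reversal.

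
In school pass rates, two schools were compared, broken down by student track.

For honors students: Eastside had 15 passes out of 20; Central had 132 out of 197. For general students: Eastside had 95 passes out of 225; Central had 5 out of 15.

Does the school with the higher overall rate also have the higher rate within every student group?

Honors: Eastside 15/20 = 75.0%, Central 132/197 = 67.0% → Eastside
General: Eastside 95/225 = 42.2%, Central 5/15 = 33.3% → Eastside
Overall: Eastside 110/245 = 44.9%, Central 137/212 = 64.6% → Central
Eastside wins each student group but Central wins overall — the comparison reverses. Eastside's students skew toward general, which has a lower base rate.

No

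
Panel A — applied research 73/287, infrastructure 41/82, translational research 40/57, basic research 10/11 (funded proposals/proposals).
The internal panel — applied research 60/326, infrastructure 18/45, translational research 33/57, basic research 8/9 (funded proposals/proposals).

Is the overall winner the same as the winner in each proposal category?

Yes

Applied research: Panel A 73/287 = 25.4%, the internal panel 60/326 = 18.4% → Panel A
Infrastructure: Panel A 41/82 = 50.0%, the internal panel 18/45 = 40.0% → Panel A
Translational research: Panel A 40/57 = 70.2%, the internal panel 33/57 = 57.9% → Panel A
Basic research: Panel A 10/11 = 90.9%, the internal panel 8/9 = 88.9% → Panel A
Overall: Panel A 164/437 = 37.5%, the internal panel 119/437 = 27.2% → Panel A
Panel A wins overall and in every proposal group — no reversal.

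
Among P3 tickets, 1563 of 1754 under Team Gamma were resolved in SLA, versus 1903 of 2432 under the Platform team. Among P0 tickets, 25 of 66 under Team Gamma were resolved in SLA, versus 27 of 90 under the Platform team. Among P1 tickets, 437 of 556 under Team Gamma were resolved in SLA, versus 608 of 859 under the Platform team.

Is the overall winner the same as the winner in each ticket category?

P3: Team Gamma 1563/1754 = 89.1%, the Platform team 1903/2432 = 78.2% → Team Gamma
P0: Team Gamma 25/66 = 37.9%, the Platform team 27/90 = 30.0% → Team Gamma
P1: Team Gamma 437/556 = 78.6%, the Platform team 608/859 = 70.8% → Team Gamma
Overall: Team Gamma 2025/2376 = 85.2%, the Platform team 2538/3381 = 75.1% → Team Gamma
Team Gamma wins overall and in every ticket group — no reversal.

Yes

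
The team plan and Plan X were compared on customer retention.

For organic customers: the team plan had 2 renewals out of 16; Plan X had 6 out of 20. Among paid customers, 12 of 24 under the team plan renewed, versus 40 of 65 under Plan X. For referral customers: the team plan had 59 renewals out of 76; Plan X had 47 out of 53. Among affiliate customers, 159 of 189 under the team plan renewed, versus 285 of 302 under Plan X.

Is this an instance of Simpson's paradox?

Organic: the team plan 2/16 = 12.5%, Plan X 6/20 = 30.0% → Plan X
Paid: the team plan 12/24 = 50.0%, Plan X 40/65 = 61.5% → Plan X
Referral: the team plan 59/76 = 77.6%, Plan X 47/53 = 88.7% → Plan X
Affiliate: the team plan 159/189 = 84.1%, Plan X 285/302 = 94.4% → Plan X
Overall: the team plan 232/305 = 76.1%, Plan X 378/440 = 85.9% → Plan X
Plan X wins overall and in every signup group — no reversal.

No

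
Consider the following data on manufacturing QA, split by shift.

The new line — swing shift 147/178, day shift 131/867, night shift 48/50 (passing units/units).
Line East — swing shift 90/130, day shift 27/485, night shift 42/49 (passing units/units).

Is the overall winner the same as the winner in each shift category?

Swing shift: the new line 147/178 = 82.6%, Line East 90/130 = 69.2% → the new line
Day shift: the new line 131/867 = 15.1%, Line East 27/485 = 5.6% → the new line
Night shift: the new line 48/50 = 96.0%, Line East 42/49 = 85.7% → the new line
Overall: the new line 326/1095 = 29.8%, Line East 159/664 = 23.9% → the new line
The new line wins overall and in every shift group — no reversal.

Yes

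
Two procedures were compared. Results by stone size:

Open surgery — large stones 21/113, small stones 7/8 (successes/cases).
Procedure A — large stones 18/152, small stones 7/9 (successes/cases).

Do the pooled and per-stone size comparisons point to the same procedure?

Yes

Large stones: open surgery 21/113 = 18.6%, Procedure A 18/152 = 11.8% → open surgery
Small stones: open surgery 7/8 = 87.5%, Procedure A 7/9 = 77.8% → open surgery
Overall: open surgery 28/121 = 23.1%, Procedure A 25/161 = 15.5% → open surgery
Open surgery wins overall and in every stone group — no reversal.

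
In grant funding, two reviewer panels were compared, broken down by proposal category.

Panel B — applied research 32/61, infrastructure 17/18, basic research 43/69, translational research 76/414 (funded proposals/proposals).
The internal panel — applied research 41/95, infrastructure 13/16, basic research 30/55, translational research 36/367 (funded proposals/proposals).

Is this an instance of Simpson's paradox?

Applied research: Panel B 32/61 = 52.5%, the internal panel 41/95 = 43.2% → Panel B
Infrastructure: Panel B 17/18 = 94.4%, the internal panel 13/16 = 81.2% → Panel B
Basic research: Panel B 43/69 = 62.3%, the internal panel 30/55 = 54.5% → Panel B
Translational research: Panel B 76/414 = 18.4%, the internal panel 36/367 = 9.8% → Panel B
Overall: Panel B 168/562 = 29.9%, the internal panel 120/533 = 22.5% → Panel B
Panel B wins overall and in every proposal group — no reversal.

No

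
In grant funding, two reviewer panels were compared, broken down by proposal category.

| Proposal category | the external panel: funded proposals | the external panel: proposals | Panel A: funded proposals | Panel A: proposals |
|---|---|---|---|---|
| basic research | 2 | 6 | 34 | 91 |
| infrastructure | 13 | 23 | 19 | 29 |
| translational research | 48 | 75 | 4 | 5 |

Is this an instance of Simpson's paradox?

Basic research: the external panel 2/6 = 33.3%, Panel A 34/91 = 37.4% → Panel A
Infrastructure: the external panel 13/23 = 56.5%, Panel A 19/29 = 65.5% → Panel A
Translational research: the external panel 48/75 = 64.0%, Panel A 4/5 = 80.0% → Panel A
Overall: the external panel 63/104 = 60.6%, Panel A 57/125 = 45.6% → the external panel
Panel A wins each proposal group but the external panel wins overall — the comparison reverses. Panel A's proposals skew toward basic research, which has a lower base rate.

Yes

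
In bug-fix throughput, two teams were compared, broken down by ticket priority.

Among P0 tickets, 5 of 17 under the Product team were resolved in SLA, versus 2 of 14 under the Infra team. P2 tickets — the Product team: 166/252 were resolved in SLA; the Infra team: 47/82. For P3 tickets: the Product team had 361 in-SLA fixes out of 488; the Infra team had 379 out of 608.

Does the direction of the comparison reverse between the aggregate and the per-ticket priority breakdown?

No

P0: the Product team 5/17 = 29.4%, the Infra team 2/14 = 14.3% → the Product team
P2: the Product team 166/252 = 65.9%, the Infra team 47/82 = 57.3% → the Product team
P3: the Product team 361/488 = 74.0%, the Infra team 379/608 = 62.3% → the Product team
Overall: the Product team 532/757 = 70.3%, the Infra team 428/704 = 60.8% → the Product team
The Product team wins overall and in every ticket group — no reversal.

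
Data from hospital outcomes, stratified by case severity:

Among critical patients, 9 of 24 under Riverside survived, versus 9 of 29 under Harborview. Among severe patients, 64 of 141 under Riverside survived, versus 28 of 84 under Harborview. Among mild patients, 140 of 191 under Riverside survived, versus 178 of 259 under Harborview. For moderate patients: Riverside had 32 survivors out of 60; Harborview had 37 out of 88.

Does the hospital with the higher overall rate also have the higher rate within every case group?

Critical: Riverside 9/24 = 37.5%, Harborview 9/29 = 31.0% → Riverside
Severe: Riverside 64/141 = 45.4%, Harborview 28/84 = 33.3% → Riverside
Mild: Riverside 140/191 = 73.3%, Harborview 178/259 = 68.7% → Riverside
Moderate: Riverside 32/60 = 53.3%, Harborview 37/88 = 42.0% → Riverside
Overall: Riverside 245/416 = 58.9%, Harborview 252/460 = 54.8% → Riverside
Riverside wins overall and in every case group — no reversal.

Yes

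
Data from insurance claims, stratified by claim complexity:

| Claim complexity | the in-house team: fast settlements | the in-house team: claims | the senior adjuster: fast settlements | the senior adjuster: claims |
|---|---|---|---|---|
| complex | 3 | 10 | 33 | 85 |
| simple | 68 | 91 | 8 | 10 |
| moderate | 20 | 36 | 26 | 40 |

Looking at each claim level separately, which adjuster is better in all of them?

the senior adjuster

Complex: the in-house team 3/10 = 30.0%, the senior adjuster 33/85 = 38.8% → the senior adjuster
Simple: the in-house team 68/91 = 74.7%, the senior adjuster 8/10 = 80.0% → the senior adjuster
Moderate: the in-house team 20/36 = 55.6%, the senior adjuster 26/40 = 65.0% → the senior adjuster
The senior adjuster has the higher rate in all 3 groups.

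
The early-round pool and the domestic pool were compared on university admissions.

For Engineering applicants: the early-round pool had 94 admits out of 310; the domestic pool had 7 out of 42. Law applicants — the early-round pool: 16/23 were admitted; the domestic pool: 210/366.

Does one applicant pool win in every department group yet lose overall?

Engineering: the early-round pool 94/310 = 30.3%, the domestic pool 7/42 = 16.7% → the early-round pool
Law: the early-round pool 16/23 = 69.6%, the domestic pool 210/366 = 57.4% → the early-round pool
Overall: the early-round pool 110/333 = 33.0%, the domestic pool 217/408 = 53.2% → the domestic pool
The early-round pool wins each department group but the domestic pool wins overall — the comparison reverses. The early-round pool's applicants skew toward Engineering, which has a lower base rate.

Yes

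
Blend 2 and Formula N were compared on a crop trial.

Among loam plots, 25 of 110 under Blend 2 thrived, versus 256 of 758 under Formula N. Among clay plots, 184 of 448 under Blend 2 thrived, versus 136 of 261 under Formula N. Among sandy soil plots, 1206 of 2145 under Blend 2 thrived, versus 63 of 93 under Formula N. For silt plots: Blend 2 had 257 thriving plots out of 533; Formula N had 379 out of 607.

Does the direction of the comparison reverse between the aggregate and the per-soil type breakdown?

Yes

Loam: Blend 2 25/110 = 22.7%, Formula N 256/758 = 33.8% → Formula N
Clay: Blend 2 184/448 = 41.1%, Formula N 136/261 = 52.1% → Formula N
Sandy soil: Blend 2 1206/2145 = 56.2%, Formula N 63/93 = 67.7% → Formula N
Silt: Blend 2 257/533 = 48.2%, Formula N 379/607 = 62.4% → Formula N
Overall: Blend 2 1672/3236 = 51.7%, Formula N 834/1719 = 48.5% → Blend 2
Formula N wins each soil group but Blend 2 wins overall — the comparison reverses. Formula N's plots skew toward loam, which has a lower base rate.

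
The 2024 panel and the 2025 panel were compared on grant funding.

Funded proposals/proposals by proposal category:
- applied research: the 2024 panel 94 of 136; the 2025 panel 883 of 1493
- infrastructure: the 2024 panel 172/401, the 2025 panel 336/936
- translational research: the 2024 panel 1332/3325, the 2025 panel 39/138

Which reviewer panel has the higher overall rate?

Applied research: the 2024 panel 94/136 = 69.1%, the 2025 panel 883/1493 = 59.1% → the 2024 panel
Infrastructure: the 2024 panel 172/401 = 42.9%, the 2025 panel 336/936 = 35.9% → the 2024 panel
Translational research: the 2024 panel 1332/3325 = 40.1%, the 2025 panel 39/138 = 28.3% → the 2024 panel
Overall: the 2024 panel 1598/3862 = 41.4%, the 2025 panel 1258/2567 = 49.0% → the 2025 panel
(The 2024 panel wins every proposal group but the 2025 panel wins overall — the 2024 panel's proposals skew toward the low-rate translational research group.)

the 2025 panel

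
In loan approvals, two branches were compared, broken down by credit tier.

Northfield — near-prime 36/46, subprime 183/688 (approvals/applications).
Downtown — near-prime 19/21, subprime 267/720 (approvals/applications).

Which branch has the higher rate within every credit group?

Downtown

Near-prime: Northfield 36/46 = 78.3%, Downtown 19/21 = 90.5% → Downtown
Subprime: Northfield 183/688 = 26.6%, Downtown 267/720 = 37.1% → Downtown
Downtown has the higher rate in both groups.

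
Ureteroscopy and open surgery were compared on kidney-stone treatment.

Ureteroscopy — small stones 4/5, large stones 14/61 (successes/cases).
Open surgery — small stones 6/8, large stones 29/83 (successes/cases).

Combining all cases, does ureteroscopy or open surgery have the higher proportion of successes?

Small stones: ureteroscopy 4/5 = 80.0%, open surgery 6/8 = 75.0% → ureteroscopy
Large stones: ureteroscopy 14/61 = 23.0%, open surgery 29/83 = 34.9% → open surgery
Overall: ureteroscopy 18/66 = 27.3%, open surgery 35/91 = 38.5% → open surgery
(Neither sweeps every stone group, but open surgery has the higher pooled rate.)

open surgery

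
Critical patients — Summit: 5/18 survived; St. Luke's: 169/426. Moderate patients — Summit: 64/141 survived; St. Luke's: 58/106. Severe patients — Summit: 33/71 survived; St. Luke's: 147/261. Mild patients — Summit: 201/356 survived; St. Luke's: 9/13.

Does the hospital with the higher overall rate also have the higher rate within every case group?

Critical: Summit 5/18 = 27.8%, St. Luke's 169/426 = 39.7% → St. Luke's
Moderate: Summit 64/141 = 45.4%, St. Luke's 58/106 = 54.7% → St. Luke's
Severe: Summit 33/71 = 46.5%, St. Luke's 147/261 = 56.3% → St. Luke's
Mild: Summit 201/356 = 56.5%, St. Luke's 9/13 = 69.2% → St. Luke's
Overall: Summit 303/586 = 51.7%, St. Luke's 383/806 = 47.5% → Summit
St. Luke's wins each case group but Summit wins overall — the comparison reverses. St. Luke's's patients skew toward critical, which has a lower base rate.

No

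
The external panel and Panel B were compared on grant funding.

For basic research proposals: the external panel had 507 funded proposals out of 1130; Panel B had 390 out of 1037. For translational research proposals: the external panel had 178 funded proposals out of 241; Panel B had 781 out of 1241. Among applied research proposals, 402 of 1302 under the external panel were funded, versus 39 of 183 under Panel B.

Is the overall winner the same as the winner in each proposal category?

Basic research: the external panel 507/1130 = 44.9%, Panel B 390/1037 = 37.6% → the external panel
Translational research: the external panel 178/241 = 73.9%, Panel B 781/1241 = 62.9% → the external panel
Applied research: the external panel 402/1302 = 30.9%, Panel B 39/183 = 21.3% → the external panel
Overall: the external panel 1087/2673 = 40.7%, Panel B 1210/2461 = 49.2% → Panel B
The external panel wins each proposal group but Panel B wins overall — the comparison reverses. The external panel's proposals skew toward applied research, which has a lower base rate.

No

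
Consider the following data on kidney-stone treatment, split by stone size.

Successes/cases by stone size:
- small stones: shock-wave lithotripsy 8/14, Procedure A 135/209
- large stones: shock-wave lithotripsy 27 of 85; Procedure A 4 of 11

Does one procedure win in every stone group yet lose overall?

Small stones: shock-wave lithotripsy 8/14 = 57.1%, Procedure A 135/209 = 64.6% → Procedure A
Large stones: shock-wave lithotripsy 27/85 = 31.8%, Procedure A 4/11 = 36.4% → Procedure A
Overall: shock-wave lithotripsy 35/99 = 35.4%, Procedure A 139/220 = 63.2% → Procedure A
Procedure A wins overall and in every stone group — no reversal.

No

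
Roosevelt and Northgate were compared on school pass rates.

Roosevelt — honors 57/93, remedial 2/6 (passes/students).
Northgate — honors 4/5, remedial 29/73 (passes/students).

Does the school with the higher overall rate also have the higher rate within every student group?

No

Honors: Roosevelt 57/93 = 61.3%, Northgate 4/5 = 80.0% → Northgate
Remedial: Roosevelt 2/6 = 33.3%, Northgate 29/73 = 39.7% → Northgate
Overall: Roosevelt 59/99 = 59.6%, Northgate 33/78 = 42.3% → Roosevelt
Northgate wins each student group but Roosevelt wins overall — the comparison reverses. Northgate's students skew toward remedial, which has a lower base rate.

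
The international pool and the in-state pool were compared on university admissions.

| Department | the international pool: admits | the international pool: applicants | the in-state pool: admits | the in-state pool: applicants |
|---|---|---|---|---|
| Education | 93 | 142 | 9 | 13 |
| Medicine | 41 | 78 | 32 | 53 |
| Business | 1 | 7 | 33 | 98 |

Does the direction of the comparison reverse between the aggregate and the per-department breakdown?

Education: the international pool 93/142 = 65.5%, the in-state pool 9/13 = 69.2% → the in-state pool
Medicine: the international pool 41/78 = 52.6%, the in-state pool 32/53 = 60.4% → the in-state pool
Business: the international pool 1/7 = 14.3%, the in-state pool 33/98 = 33.7% → the in-state pool
Overall: the international pool 135/227 = 59.5%, the in-state pool 74/164 = 45.1% → the international pool
The in-state pool wins each department group but the international pool wins overall — the comparison reverses. The in-state pool's applicants skew toward Business, which has a lower base rate.

Yes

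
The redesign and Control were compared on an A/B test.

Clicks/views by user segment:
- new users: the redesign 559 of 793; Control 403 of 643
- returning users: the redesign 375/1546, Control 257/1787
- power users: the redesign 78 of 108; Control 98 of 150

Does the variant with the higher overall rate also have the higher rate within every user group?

Yes

New users: the redesign 559/793 = 70.5%, Control 403/643 = 62.7% → the redesign
Returning users: the redesign 375/1546 = 24.3%, Control 257/1787 = 14.4% → the redesign
Power users: the redesign 78/108 = 72.2%, Control 98/150 = 65.3% → the redesign
Overall: the redesign 1012/2447 = 41.4%, Control 758/2580 = 29.4% → the redesign
The redesign wins overall and in every user group — no reversal.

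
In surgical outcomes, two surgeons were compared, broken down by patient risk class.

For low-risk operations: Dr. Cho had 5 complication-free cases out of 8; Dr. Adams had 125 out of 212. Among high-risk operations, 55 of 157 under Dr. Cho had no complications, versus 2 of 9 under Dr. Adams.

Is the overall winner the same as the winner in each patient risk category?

No

Low-risk: Dr. Cho 5/8 = 62.5%, Dr. Adams 125/212 = 59.0% → Dr. Cho
High-risk: Dr. Cho 55/157 = 35.0%, Dr. Adams 2/9 = 22.2% → Dr. Cho
Overall: Dr. Cho 60/165 = 36.4%, Dr. Adams 127/221 = 57.5% → Dr. Adams
Dr. Cho wins each patient risk group but Dr. Adams wins overall — the comparison reverses. Dr. Cho's operations skew toward high-risk, which has a lower base rate.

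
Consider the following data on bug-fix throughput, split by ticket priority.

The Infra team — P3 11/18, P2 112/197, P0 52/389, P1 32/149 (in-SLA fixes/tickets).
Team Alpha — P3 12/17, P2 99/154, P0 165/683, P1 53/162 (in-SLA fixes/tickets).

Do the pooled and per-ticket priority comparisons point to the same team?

P3: the Infra team 11/18 = 61.1%, Team Alpha 12/17 = 70.6% → Team Alpha
P2: the Infra team 112/197 = 56.9%, Team Alpha 99/154 = 64.3% → Team Alpha
P0: the Infra team 52/389 = 13.4%, Team Alpha 165/683 = 24.2% → Team Alpha
P1: the Infra team 32/149 = 21.5%, Team Alpha 53/162 = 32.7% → Team Alpha
Overall: the Infra team 207/753 = 27.5%, Team Alpha 329/1016 = 32.4% → Team Alpha
Team Alpha wins overall and in every ticket group — no reversal.

Yes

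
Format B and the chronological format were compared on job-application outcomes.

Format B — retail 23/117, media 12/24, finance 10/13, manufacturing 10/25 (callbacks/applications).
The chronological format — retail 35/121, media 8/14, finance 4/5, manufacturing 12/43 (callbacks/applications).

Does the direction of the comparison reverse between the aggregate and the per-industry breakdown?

No

Retail: Format B 23/117 = 19.7%, the chronological format 35/121 = 28.9% → the chronological format
Media: Format B 12/24 = 50.0%, the chronological format 8/14 = 57.1% → the chronological format
Finance: Format B 10/13 = 76.9%, the chronological format 4/5 = 80.0% → the chronological format
Manufacturing: Format B 10/25 = 40.0%, the chronological format 12/43 = 27.9% → Format B
Overall: Format B 55/179 = 30.7%, the chronological format 59/183 = 32.2% → the chronological format
Neither sweeps: Format B wins 1 of 4 groups, the chronological format wins 3. The chronological format wins overall but not every group — no Simpson reversal.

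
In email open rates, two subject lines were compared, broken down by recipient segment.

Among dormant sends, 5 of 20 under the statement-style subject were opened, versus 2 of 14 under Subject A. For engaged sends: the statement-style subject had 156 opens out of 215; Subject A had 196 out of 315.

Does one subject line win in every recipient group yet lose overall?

No

Dormant: the statement-style subject 5/20 = 25.0%, Subject A 2/14 = 14.3% → the statement-style subject
Engaged: the statement-style subject 156/215 = 72.6%, Subject A 196/315 = 62.2% → the statement-style subject
Overall: the statement-style subject 161/235 = 68.5%, Subject A 198/329 = 60.2% → the statement-style subject
The statement-style subject wins overall and in every recipient group — no reversal.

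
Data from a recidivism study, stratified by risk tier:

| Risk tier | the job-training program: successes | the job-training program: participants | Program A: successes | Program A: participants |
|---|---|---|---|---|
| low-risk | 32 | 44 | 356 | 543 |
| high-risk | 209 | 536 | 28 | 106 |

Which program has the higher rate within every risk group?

Low-risk: the job-training program 32/44 = 72.7%, Program A 356/543 = 65.6% → the job-training program
High-risk: the job-training program 209/536 = 39.0%, Program A 28/106 = 26.4% → the job-training program
The job-training program has the higher rate in both groups.

the job-training program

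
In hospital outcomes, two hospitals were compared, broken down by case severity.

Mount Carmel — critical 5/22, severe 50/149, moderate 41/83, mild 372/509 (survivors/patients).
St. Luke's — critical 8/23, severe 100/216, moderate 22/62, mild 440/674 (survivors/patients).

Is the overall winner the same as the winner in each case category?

Critical: Mount Carmel 5/22 = 22.7%, St. Luke's 8/23 = 34.8% → St. Luke's
Severe: Mount Carmel 50/149 = 33.6%, St. Luke's 100/216 = 46.3% → St. Luke's
Moderate: Mount Carmel 41/83 = 49.4%, St. Luke's 22/62 = 35.5% → Mount Carmel
Mild: Mount Carmel 372/509 = 73.1%, St. Luke's 440/674 = 65.3% → Mount Carmel
Overall: Mount Carmel 468/763 = 61.3%, St. Luke's 570/975 = 58.5% → Mount Carmel
Neither sweeps: Mount Carmel wins 2 of 4 groups, St. Luke's wins 2. Mount Carmel wins overall but not every group — no Simpson reversal.

No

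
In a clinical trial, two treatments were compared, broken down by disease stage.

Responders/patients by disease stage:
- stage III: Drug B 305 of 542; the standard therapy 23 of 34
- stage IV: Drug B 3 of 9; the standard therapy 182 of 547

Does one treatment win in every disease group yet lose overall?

No

Stage III: Drug B 305/542 = 56.3%, the standard therapy 23/34 = 67.6% → the standard therapy
Stage IV: Drug B 3/9 = 33.3%, the standard therapy 182/547 = 33.3% → Drug B
Overall: Drug B 308/551 = 55.9%, the standard therapy 205/581 = 35.3% → Drug B
Neither sweeps: Drug B wins 1 of 2 groups, the standard therapy wins 1. Drug B wins overall but not every group — no Simpson reversal.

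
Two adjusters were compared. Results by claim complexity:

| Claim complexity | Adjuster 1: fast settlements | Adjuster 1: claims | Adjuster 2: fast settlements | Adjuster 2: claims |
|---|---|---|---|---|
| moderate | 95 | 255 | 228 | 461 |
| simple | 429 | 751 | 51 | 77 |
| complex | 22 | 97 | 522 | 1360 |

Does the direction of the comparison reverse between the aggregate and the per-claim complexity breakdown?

Moderate: Adjuster 1 95/255 = 37.3%, Adjuster 2 228/461 = 49.5% → Adjuster 2
Simple: Adjuster 1 429/751 = 57.1%, Adjuster 2 51/77 = 66.2% → Adjuster 2
Complex: Adjuster 1 22/97 = 22.7%, Adjuster 2 522/1360 = 38.4% → Adjuster 2
Overall: Adjuster 1 546/1103 = 49.5%, Adjuster 2 801/1898 = 42.2% → Adjuster 1
Adjuster 2 wins each claim group but Adjuster 1 wins overall — the comparison reverses. Adjuster 2's claims skew toward complex, which has a lower base rate.

Yes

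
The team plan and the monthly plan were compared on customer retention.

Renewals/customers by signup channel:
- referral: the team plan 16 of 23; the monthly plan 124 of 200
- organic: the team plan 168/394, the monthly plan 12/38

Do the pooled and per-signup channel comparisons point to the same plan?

Referral: the team plan 16/23 = 69.6%, the monthly plan 124/200 = 62.0% → the team plan
Organic: the team plan 168/394 = 42.6%, the monthly plan 12/38 = 31.6% → the team plan
Overall: the team plan 184/417 = 44.1%, the monthly plan 136/238 = 57.1% → the monthly plan
The team plan wins each signup group but the monthly plan wins overall — the comparison reverses. The team plan's customers skew toward organic, which has a lower base rate.

No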